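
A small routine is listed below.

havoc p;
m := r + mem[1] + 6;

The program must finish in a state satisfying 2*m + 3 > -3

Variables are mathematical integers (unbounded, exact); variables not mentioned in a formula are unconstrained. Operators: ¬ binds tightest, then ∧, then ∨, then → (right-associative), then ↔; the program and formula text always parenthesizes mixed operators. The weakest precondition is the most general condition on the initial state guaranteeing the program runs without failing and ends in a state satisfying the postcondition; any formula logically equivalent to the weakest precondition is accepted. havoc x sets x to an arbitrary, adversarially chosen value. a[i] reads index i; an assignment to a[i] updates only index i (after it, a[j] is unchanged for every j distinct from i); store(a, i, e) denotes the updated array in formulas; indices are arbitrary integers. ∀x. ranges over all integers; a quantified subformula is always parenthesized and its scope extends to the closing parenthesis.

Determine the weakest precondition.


Working backward. After the program, the postcondition 2*m + 3 > -3 must hold; in canonical form it is 2*m > -6.
Before m := r + mem[1] + 6: 2*mem[1] + 2*r > -18
Before havoc p: 2*mem[1] + 2*r > -18
Answer: WP = 2*mem[1] + 2*r > -18


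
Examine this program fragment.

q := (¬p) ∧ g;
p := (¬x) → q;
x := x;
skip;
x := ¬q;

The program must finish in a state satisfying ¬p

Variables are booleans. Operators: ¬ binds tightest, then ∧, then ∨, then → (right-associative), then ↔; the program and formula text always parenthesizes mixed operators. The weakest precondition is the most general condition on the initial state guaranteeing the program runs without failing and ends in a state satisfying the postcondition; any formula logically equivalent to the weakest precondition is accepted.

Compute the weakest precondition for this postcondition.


Working backward. After the program, ¬p must hold.
Before x := ¬q: ¬p
Before skip: ¬p
Before x := x: ¬p
Before p := (¬x) → q: ¬((¬x) → q)
Before q := (¬p) ∧ g: ¬((¬x) → ((¬p) ∧ g))
Answer: WP = ¬((¬x) → ((¬p) ∧ g))


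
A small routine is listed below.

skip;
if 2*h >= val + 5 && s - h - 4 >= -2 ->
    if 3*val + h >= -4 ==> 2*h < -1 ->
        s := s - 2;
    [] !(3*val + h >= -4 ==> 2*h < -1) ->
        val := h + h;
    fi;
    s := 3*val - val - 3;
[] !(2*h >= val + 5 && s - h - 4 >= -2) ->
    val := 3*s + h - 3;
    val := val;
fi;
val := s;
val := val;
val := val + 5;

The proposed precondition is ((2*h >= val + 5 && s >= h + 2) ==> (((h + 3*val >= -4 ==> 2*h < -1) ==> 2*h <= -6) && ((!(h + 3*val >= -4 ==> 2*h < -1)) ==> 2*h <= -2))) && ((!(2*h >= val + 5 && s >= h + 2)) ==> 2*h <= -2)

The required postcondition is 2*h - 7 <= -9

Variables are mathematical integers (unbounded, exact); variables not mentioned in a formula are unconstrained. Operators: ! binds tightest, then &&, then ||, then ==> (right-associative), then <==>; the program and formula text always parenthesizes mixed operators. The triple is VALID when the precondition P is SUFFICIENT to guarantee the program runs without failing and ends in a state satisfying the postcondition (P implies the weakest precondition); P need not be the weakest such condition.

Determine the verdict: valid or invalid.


Working backward. After the program, the postcondition 2*h - 7 <= -9 must hold; in canonical form it is 2*h <= -2.
Before val := val + 5: 2*h <= -2
Before val := val: 2*h <= -2
Before val := s: 2*h <= -2
Then branch requires ((h + 3*val >= -4 ==> 2*h < -1) ==> 2*h <= -2) && ((!(h + 3*val >= -4 ==> 2*h < -1)) ==> 2*h <= -2); else branch requires 2*h <= -2.
Before the if: ((2*h >= val + 5 && s >= h + 2) ==> (((h + 3*val >= -4 ==> 2*h < -1) ==> 2*h <= -2) && ((!(h + 3*val >= -4 ==> 2*h < -1)) ==> 2*h <= -2))) && ((!(2*h >= val + 5 && s >= h + 2)) ==> 2*h <= -2)
Before skip: ((2*h >= val + 5 && s >= h + 2) ==> (((h + 3*val >= -4 ==> 2*h < -1) ==> 2*h <= -2) && ((!(h + 3*val >= -4 ==> 2*h < -1)) ==> 2*h <= -2))) && ((!(2*h >= val + 5 && s >= h + 2)) ==> 2*h <= -2)
The weakest precondition is ((2*h >= val + 5 && s >= h + 2) ==> (((h + 3*val >= -4 ==> 2*h < -1) ==> 2*h <= -2) && ((!(h + 3*val >= -4 ==> 2*h < -1)) ==> 2*h <= -2))) && ((!(2*h >= val + 5 && s >= h + 2)) ==> 2*h <= -2).
Check whether ((2*h >= val + 5 && s >= h + 2) ==> (((h + 3*val >= -4 ==> 2*h < -1) ==> 2*h <= -6) && ((!(h + 3*val >= -4 ==> 2*h < -1)) ==> 2*h <= -2))) && ((!(2*h >= val + 5 && s >= h + 2)) ==> 2*h <= -2) implies it.
Every state satisfying the precondition satisfies the weakest precondition: the implication holds.
Answer: valid


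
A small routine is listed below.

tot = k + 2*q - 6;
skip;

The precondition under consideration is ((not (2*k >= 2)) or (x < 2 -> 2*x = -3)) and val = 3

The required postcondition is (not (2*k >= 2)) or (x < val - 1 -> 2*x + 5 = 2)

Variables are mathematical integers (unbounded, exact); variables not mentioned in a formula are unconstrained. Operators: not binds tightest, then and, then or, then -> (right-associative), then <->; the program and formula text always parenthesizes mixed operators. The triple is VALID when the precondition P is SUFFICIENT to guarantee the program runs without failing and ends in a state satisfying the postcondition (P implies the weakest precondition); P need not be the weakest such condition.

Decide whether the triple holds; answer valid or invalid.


Working backward. After the program, the postcondition (not (2*k >= 2)) or (x < val - 1 -> 2*x + 5 = 2) must hold; in canonical form it is (not (2*k >= 2)) or (x < val - 1 -> 2*x = -3).
Before skip: (not (2*k >= 2)) or (x < val - 1 -> 2*x = -3)
Before tot := k + 2*q - 6: (not (2*k >= 2)) or (x < val - 1 -> 2*x = -3)
The weakest precondition is (not (2*k >= 2)) or (x < val - 1 -> 2*x = -3).
Check whether ((not (2*k >= 2)) or (x < 2 -> 2*x = -3)) and val = 3 implies it.
Every state satisfying the precondition satisfies the weakest precondition: the implication holds.
Answer: valid


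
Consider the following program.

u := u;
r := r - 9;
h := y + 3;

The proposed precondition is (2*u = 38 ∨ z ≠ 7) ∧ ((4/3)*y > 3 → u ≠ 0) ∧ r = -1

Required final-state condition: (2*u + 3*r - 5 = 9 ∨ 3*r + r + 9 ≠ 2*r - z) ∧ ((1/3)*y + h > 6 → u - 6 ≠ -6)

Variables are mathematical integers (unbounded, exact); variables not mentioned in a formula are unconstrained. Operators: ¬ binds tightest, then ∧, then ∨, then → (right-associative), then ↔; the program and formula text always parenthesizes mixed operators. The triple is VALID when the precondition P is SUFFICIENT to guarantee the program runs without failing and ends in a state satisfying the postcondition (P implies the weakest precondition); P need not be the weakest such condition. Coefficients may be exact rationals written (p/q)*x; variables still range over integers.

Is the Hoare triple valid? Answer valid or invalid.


Working backward. After the program, the postcondition (2*u + 3*r - 5 = 9 ∨ 3*r + r + 9 ≠ 2*r - z) ∧ ((1/3)*y + h > 6 → u - 6 ≠ -6) must hold; in canonical form it is (3*r + 2*u = 14 ∨ 2*r + z ≠ -9) ∧ (h + (1/3)*y > 6 → u ≠ 0).
Before h := y + 3: (3*r + 2*u = 14 ∨ 2*r + z ≠ -9) ∧ ((4/3)*y > 3 → u ≠ 0)
Before r := r - 9: (3*r + 2*u = 41 ∨ 2*r + z ≠ 9) ∧ ((4/3)*y > 3 → u ≠ 0)
Before u := u: (3*r + 2*u = 41 ∨ 2*r + z ≠ 9) ∧ ((4/3)*y > 3 → u ≠ 0)
The weakest precondition is (3*r + 2*u = 41 ∨ 2*r + z ≠ 9) ∧ ((4/3)*y > 3 → u ≠ 0).
Check whether (2*u = 38 ∨ z ≠ 7) ∧ ((4/3)*y > 3 → u ≠ 0) ∧ r = -1 implies it.
Countermodel: at the initial state r = -1, u = 23, y = 3, z = 11, the precondition holds but the weakest precondition fails.
Answer: invalid


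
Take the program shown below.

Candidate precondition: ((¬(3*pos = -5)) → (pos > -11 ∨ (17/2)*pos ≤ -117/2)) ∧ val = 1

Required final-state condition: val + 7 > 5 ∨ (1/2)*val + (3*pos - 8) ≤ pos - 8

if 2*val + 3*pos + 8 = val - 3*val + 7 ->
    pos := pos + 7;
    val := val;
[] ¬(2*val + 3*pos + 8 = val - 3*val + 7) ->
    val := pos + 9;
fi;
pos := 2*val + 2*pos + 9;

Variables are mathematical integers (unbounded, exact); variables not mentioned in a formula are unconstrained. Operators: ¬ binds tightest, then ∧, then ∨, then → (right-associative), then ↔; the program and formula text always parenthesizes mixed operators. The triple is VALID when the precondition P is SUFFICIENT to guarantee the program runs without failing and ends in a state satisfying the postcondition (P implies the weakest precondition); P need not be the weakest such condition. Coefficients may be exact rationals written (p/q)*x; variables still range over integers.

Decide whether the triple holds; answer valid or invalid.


Working backward. After the program, the postcondition val + 7 > 5 ∨ (1/2)*val + (3*pos - 8) ≤ pos - 8 must hold; in canonical form it is val > -2 ∨ 2*pos + (1/2)*val ≤ 0.
Before pos := 2*val + 2*pos + 9: val > -2 ∨ 4*pos + (9/2)*val ≤ -18
Then branch requires val > -2 ∨ 4*pos + (9/2)*val ≤ -46; else branch requires pos > -11 ∨ (17/2)*pos ≤ -117/2.
Before the if: (3*pos + 4*val = -1 → (val > -2 ∨ 4*pos + (9/2)*val ≤ -46)) ∧ ((¬(3*pos + 4*val = -1)) → (pos > -11 ∨ (17/2)*pos ≤ -117/2))
The weakest precondition is (3*pos + 4*val = -1 → (val > -2 ∨ 4*pos + (9/2)*val ≤ -46)) ∧ ((¬(3*pos + 4*val = -1)) → (pos > -11 ∨ (17/2)*pos ≤ -117/2)).
Check whether ((¬(3*pos = -5)) → (pos > -11 ∨ (17/2)*pos ≤ -117/2)) ∧ val = 1 implies it.
Every state satisfying the precondition satisfies the weakest precondition: the implication holds.
Answer: valid


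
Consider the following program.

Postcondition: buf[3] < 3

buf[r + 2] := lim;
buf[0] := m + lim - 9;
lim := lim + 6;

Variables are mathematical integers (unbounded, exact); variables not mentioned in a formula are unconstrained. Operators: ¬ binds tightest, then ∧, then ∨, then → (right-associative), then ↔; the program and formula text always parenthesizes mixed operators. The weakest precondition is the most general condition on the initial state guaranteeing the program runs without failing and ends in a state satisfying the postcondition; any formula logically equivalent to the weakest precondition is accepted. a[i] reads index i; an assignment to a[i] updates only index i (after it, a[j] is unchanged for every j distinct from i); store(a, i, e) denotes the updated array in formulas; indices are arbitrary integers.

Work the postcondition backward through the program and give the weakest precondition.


Working backward. After the program, buf[3] < 3 must hold.
Before lim := lim + 6: buf[3] < 3
Before buf[0] := m + lim - 9: buf[3] < 3
Before buf[r + 2] := lim: store(buf, r + 2, lim)[3] < 3
Answer: WP = store(buf, r + 2, lim)[3] < 3


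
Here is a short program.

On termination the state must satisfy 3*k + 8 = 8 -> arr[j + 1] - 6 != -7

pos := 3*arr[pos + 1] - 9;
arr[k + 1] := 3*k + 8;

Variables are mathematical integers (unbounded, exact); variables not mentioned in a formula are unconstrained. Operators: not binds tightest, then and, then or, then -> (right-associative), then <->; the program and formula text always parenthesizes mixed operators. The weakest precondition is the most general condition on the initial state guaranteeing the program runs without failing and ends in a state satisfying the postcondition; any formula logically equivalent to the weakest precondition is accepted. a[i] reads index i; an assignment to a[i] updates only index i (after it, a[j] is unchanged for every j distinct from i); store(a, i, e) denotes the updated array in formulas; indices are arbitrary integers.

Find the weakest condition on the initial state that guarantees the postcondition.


Working backward. After the program, the postcondition 3*k + 8 = 8 -> arr[j + 1] - 6 != -7 must hold; in canonical form it is 3*k = 0 -> arr[j + 1] != -1.
Before arr[k + 1] := 3*k + 8: 3*k = 0 -> store(arr, k + 1, 3*k + 8)[j + 1] != -1
Before pos := 3*arr[pos + 1] - 9: 3*k = 0 -> store(arr, k + 1, 3*k + 8)[j + 1] != -1
Answer: WP = 3*k = 0 -> store(arr, k + 1, 3*k + 8)[j + 1] != -1


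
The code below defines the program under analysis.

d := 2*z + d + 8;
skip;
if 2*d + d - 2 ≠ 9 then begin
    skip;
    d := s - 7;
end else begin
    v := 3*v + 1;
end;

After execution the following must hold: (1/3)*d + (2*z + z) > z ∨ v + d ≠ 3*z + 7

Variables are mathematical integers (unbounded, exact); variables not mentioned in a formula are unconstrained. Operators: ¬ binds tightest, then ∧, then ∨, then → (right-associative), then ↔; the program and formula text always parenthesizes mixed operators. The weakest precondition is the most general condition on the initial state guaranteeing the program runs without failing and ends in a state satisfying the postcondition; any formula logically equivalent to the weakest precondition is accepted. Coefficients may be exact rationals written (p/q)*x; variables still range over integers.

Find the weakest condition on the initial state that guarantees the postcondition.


Working backward. After the program, the postcondition (1/3)*d + (2*z + z) > z ∨ v + d ≠ 3*z + 7 must hold; in canonical form it is (1/3)*d + 2*z > 0 ∨ d + v ≠ 3*z + 7.
Then branch requires (1/3)*s + 2*z > 7/3 ∨ s + v ≠ 3*z + 14; else branch requires (1/3)*d + 2*z > 0 ∨ d + 3*v ≠ 3*z + 6.
Before the if: (3*d ≠ 11 → ((1/3)*s + 2*z > 7/3 ∨ s + v ≠ 3*z + 14)) ∧ ((¬(3*d ≠ 11)) → ((1/3)*d + 2*z > 0 ∨ d + 3*v ≠ 3*z + 6))
Before skip: (3*d ≠ 11 → ((1/3)*s + 2*z > 7/3 ∨ s + v ≠ 3*z + 14)) ∧ ((¬(3*d ≠ 11)) → ((1/3)*d + 2*z > 0 ∨ d + 3*v ≠ 3*z + 6))
Before d := 2*z + d + 8: (3*d + 6*z ≠ -13 → ((1/3)*s + 2*z > 7/3 ∨ s + v ≠ 3*z + 14)) ∧ ((¬(3*d + 6*z ≠ -13)) → ((1/3)*d + (8/3)*z > -8/3 ∨ d + 3*v ≠ z - 2))
Answer: WP = (3*d + 6*z ≠ -13 → ((1/3)*s + 2*z > 7/3 ∨ s + v ≠ 3*z + 14)) ∧ ((¬(3*d + 6*z ≠ -13)) → ((1/3)*d + (8/3)*z > -8/3 ∨ d + 3*v ≠ z - 2))


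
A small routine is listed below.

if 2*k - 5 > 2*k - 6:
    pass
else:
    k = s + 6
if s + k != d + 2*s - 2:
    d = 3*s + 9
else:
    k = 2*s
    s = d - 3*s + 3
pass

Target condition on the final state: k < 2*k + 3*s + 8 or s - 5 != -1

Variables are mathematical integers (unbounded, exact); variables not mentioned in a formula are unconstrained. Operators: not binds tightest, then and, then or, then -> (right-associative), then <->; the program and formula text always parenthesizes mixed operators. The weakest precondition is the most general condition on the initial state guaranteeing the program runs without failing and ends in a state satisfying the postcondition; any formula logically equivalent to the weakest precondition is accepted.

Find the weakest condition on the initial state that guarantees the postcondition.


Working backward. After the program, the postcondition k < 2*k + 3*s + 8 or s - 5 != -1 must hold; in canonical form it is k + 3*s > -8 or s != 4.
Before skip: k + 3*s > -8 or s != 4
Then branch requires k + 3*s > -8 or s != 4; else branch requires 3*d > 7*s - 17 or d != 3*s + 1.
Before the if: (k != d + s - 2 -> (k + 3*s > -8 or s != 4)) and ((not (k != d + s - 2)) -> (3*d > 7*s - 17 or d != 3*s + 1))
Then branch requires (k != d + s - 2 -> (k + 3*s > -8 or s != 4)) and ((not (k != d + s - 2)) -> (3*d > 7*s - 17 or d != 3*s + 1)); else branch requires (d != 8 -> (4*s > -14 or s != 4)) and ((not (d != 8)) -> (3*d > 7*s - 17 or d != 3*s + 1)).
Before the if: (k != d + s - 2 -> (k + 3*s > -8 or s != 4)) and ((not (k != d + s - 2)) -> (3*d > 7*s - 17 or d != 3*s + 1))
Answer: WP = (k != d + s - 2 -> (k + 3*s > -8 or s != 4)) and ((not (k != d + s - 2)) -> (3*d > 7*s - 17 or d != 3*s + 1))


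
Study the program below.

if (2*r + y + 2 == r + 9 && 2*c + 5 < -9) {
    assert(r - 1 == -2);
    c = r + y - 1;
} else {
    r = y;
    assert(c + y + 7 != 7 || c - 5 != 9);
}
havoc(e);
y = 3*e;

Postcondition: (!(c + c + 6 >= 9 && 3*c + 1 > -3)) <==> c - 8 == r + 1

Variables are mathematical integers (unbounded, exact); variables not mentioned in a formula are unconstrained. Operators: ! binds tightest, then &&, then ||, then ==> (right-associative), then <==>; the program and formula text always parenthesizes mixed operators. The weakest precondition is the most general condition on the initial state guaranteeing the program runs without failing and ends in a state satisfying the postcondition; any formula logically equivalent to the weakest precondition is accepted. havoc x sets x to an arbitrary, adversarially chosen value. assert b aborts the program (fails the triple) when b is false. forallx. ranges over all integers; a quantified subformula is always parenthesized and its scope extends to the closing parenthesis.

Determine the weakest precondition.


Working backward. After the program, the postcondition (!(c + c + 6 >= 9 && 3*c + 1 > -3)) <==> c - 8 == r + 1 must hold; in canonical form it is (!(2*c >= 3 && 3*c > -4)) <==> c == r + 9.
Before y := 3*e: (!(2*c >= 3 && 3*c > -4)) <==> c == r + 9
Before havoc e: (!(2*c >= 3 && 3*c > -4)) <==> c == r + 9
Then branch requires r == -1 && ((!(2*r + 2*y >= 5 && 3*r + 3*y > -1)) <==> y == 10); else branch requires (c + y != 0 || c != 14) && ((!(2*c >= 3 && 3*c > -4)) <==> c == y + 9).
Before the if: ((r + y == 7 && 2*c < -14) ==> (r == -1 && ((!(2*r + 2*y >= 5 && 3*r + 3*y > -1)) <==> y == 10))) && ((!(r + y == 7 && 2*c < -14)) ==> ((c + y != 0 || c != 14) && ((!(2*c >= 3 && 3*c > -4)) <==> c == y + 9)))
Answer: WP = ((r + y == 7 && 2*c < -14) ==> (r == -1 && ((!(2*r + 2*y >= 5 && 3*r + 3*y > -1)) <==> y == 10))) && ((!(r + y == 7 && 2*c < -14)) ==> ((c + y != 0 || c != 14) && ((!(2*c >= 3 && 3*c > -4)) <==> c == y + 9)))


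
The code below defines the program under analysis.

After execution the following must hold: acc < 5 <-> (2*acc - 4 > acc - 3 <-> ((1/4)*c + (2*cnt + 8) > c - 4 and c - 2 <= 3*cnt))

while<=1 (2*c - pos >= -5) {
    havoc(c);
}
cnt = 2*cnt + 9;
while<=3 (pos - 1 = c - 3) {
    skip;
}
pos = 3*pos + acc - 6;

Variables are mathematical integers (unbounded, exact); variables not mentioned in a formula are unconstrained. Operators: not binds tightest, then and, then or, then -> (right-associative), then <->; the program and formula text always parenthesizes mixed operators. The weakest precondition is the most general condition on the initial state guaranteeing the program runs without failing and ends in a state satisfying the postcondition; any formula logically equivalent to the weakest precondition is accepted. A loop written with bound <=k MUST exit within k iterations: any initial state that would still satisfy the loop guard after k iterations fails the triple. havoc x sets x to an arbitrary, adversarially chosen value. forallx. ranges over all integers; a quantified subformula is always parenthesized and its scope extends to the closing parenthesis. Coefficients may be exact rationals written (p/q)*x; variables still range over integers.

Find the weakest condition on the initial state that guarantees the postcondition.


Working backward. After the program, the postcondition acc < 5 <-> (2*acc - 4 > acc - 3 <-> ((1/4)*c + (2*cnt + 8) > c - 4 and c - 2 <= 3*cnt)) must hold; in canonical form it is acc < 5 <-> (acc > 1 <-> (2*cnt > (3/4)*c - 12 and c <= 3*cnt + 2)).
Before pos := 3*pos + acc - 6: acc < 5 <-> (acc > 1 <-> (2*cnt > (3/4)*c - 12 and c <= 3*cnt + 2))
Before the loop (bound <=3), unroll the exhaustion recursion (WP_0 = exit-now case; WP_j = one more guarded iteration, up to j = 3):
  WP_0: (not (pos = c - 2)) and (acc < 5 <-> (acc > 1 <-> (2*cnt > (3/4)*c - 12 and c <= 3*cnt + 2)))
  WP_1: (pos = c - 2 -> ((not (pos = c - 2)) and (acc < 5 <-> (acc > 1 <-> (2*cnt > (3/4)*c - 12 and c <= 3*cnt + 2))))) and ((not (pos = c - 2)) -> (acc < 5 <-> (acc > 1 <-> (2*cnt > (3/4)*c - 12 and c <= 3*cnt + 2))))
  WP_2: (pos = c - 2 -> ((pos = c - 2 -> ((not (pos = c - 2)) and (acc < 5 <-> (acc > 1 <-> (2*cnt > (3/4)*c - 12 and c <= 3*cnt + 2))))) and ((not (pos = c - 2)) -> (acc < 5 <-> (acc > 1 <-> (2*cnt > (3/4)*c - 12 and c <= 3*cnt + 2)))))) and ((not (pos = c - 2)) -> (acc < 5 <-> (acc > 1 <-> (2*cnt > (3/4)*c - 12 and c <= 3*cnt + 2))))
  WP_3: (pos = c - 2 -> ((pos = c - 2 -> ((pos = c - 2 -> ((not (pos = c - 2)) and (acc < 5 <-> (acc > 1 <-> (2*cnt > (3/4)*c - 12 and c <= 3*cnt + 2))))) and ((not (pos = c - 2)) -> (acc < 5 <-> (acc > 1 <-> (2*cnt > (3/4)*c - 12 and c <= 3*cnt + 2)))))) and ((not (pos = c - 2)) -> (acc < 5 <-> (acc > 1 <-> (2*cnt > (3/4)*c - 12 and c <= 3*cnt + 2)))))) and ((not (pos = c - 2)) -> (acc < 5 <-> (acc > 1 <-> (2*cnt > (3/4)*c - 12 and c <= 3*cnt + 2))))
So before the loop: (pos = c - 2 -> ((pos = c - 2 -> ((pos = c - 2 -> ((not (pos = c - 2)) and (acc < 5 <-> (acc > 1 <-> (2*cnt > (3/4)*c - 12 and c <= 3*cnt + 2))))) and ((not (pos = c - 2)) -> (acc < 5 <-> (acc > 1 <-> (2*cnt > (3/4)*c - 12 and c <= 3*cnt + 2)))))) and ((not (pos = c - 2)) -> (acc < 5 <-> (acc > 1 <-> (2*cnt > (3/4)*c - 12 and c <= 3*cnt + 2)))))) and ((not (pos = c - 2)) -> (acc < 5 <-> (acc > 1 <-> (2*cnt > (3/4)*c - 12 and c <= 3*cnt + 2))))
Before cnt := 2*cnt + 9: (pos = c - 2 -> ((pos = c - 2 -> ((pos = c - 2 -> ((not (pos = c - 2)) and (acc < 5 <-> (acc > 1 <-> (4*cnt > (3/4)*c - 30 and c <= 6*cnt + 29))))) and ((not (pos = c - 2)) -> (acc < 5 <-> (acc > 1 <-> (4*cnt > (3/4)*c - 30 and c <= 6*cnt + 29)))))) and ((not (pos = c - 2)) -> (acc < 5 <-> (acc > 1 <-> (4*cnt > (3/4)*c - 30 and c <= 6*cnt + 29)))))) and ((not (pos = c - 2)) -> (acc < 5 <-> (acc > 1 <-> (4*cnt > (3/4)*c - 30 and c <= 6*cnt + 29))))
Before the loop (bound <=1), unroll the exhaustion recursion (WP_0 = exit-now case; WP_j = one more guarded iteration, up to j = 1):
  WP_0: (not (2*c >= pos - 5)) and (pos = c - 2 -> ((pos = c - 2 -> ((pos = c - 2 -> ((not (pos = c - 2)) and (acc < 5 <-> (acc > 1 <-> (4*cnt > (3/4)*c - 30 and c <= 6*cnt + 29))))) and ((not (pos = c - 2)) -> (acc < 5 <-> (acc > 1 <-> (4*cnt > (3/4)*c - 30 and c <= 6*cnt + 29)))))) and ((not (pos = c - 2)) -> (acc < 5 <-> (acc > 1 <-> (4*cnt > (3/4)*c - 30 and c <= 6*cnt + 29)))))) and ((not (pos = c - 2)) -> (acc < 5 <-> (acc > 1 <-> (4*cnt > (3/4)*c - 30 and c <= 6*cnt + 29))))
  WP_1: (2*c >= pos - 5 -> (forall c_1. ((not (2*c_1 >= pos - 5)) and (pos = c_1 - 2 -> ((pos = c_1 - 2 -> ((pos = c_1 - 2 -> ((not (pos = c_1 - 2)) and (acc < 5 <-> (acc > 1 <-> (4*cnt > (3/4)*c_1 - 30 and c_1 <= 6*cnt + 29))))) and ((not (pos = c_1 - 2)) -> (acc < 5 <-> (acc > 1 <-> (4*cnt > (3/4)*c_1 - 30 and c_1 <= 6*cnt + 29)))))) and ((not (pos = c_1 - 2)) -> (acc < 5 <-> (acc > 1 <-> (4*cnt > (3/4)*c_1 - 30 and c_1 <= 6*cnt + 29)))))) and ((not (pos = c_1 - 2)) -> (acc < 5 <-> (acc > 1 <-> (4*cnt > (3/4)*c_1 - 30 and c_1 <= 6*cnt + 29))))))) and ((not (2*c >= pos - 5)) -> ((pos = c - 2 -> ((pos = c - 2 -> ((pos = c - 2 -> ((not (pos = c - 2)) and (acc < 5 <-> (acc > 1 <-> (4*cnt > (3/4)*c - 30 and c <= 6*cnt + 29))))) and ((not (pos = c - 2)) -> (acc < 5 <-> (acc > 1 <-> (4*cnt > (3/4)*c - 30 and c <= 6*cnt + 29)))))) and ((not (pos = c - 2)) -> (acc < 5 <-> (acc > 1 <-> (4*cnt > (3/4)*c - 30 and c <= 6*cnt + 29)))))) and ((not (pos = c - 2)) -> (acc < 5 <-> (acc > 1 <-> (4*cnt > (3/4)*c - 30 and c <= 6*cnt + 29))))))
So before the loop: (2*c >= pos - 5 -> (forall c_1. ((not (2*c_1 >= pos - 5)) and (pos = c_1 - 2 -> ((pos = c_1 - 2 -> ((pos = c_1 - 2 -> ((not (pos = c_1 - 2)) and (acc < 5 <-> (acc > 1 <-> (4*cnt > (3/4)*c_1 - 30 and c_1 <= 6*cnt + 29))))) and ((not (pos = c_1 - 2)) -> (acc < 5 <-> (acc > 1 <-> (4*cnt > (3/4)*c_1 - 30 and c_1 <= 6*cnt + 29)))))) and ((not (pos = c_1 - 2)) -> (acc < 5 <-> (acc > 1 <-> (4*cnt > (3/4)*c_1 - 30 and c_1 <= 6*cnt + 29)))))) and ((not (pos = c_1 - 2)) -> (acc < 5 <-> (acc > 1 <-> (4*cnt > (3/4)*c_1 - 30 and c_1 <= 6*cnt + 29))))))) and ((not (2*c >= pos - 5)) -> ((pos = c - 2 -> ((pos = c - 2 -> ((pos = c - 2 -> ((not (pos = c - 2)) and (acc < 5 <-> (acc > 1 <-> (4*cnt > (3/4)*c - 30 and c <= 6*cnt + 29))))) and ((not (pos = c - 2)) -> (acc < 5 <-> (acc > 1 <-> (4*cnt > (3/4)*c - 30 and c <= 6*cnt + 29)))))) and ((not (pos = c - 2)) -> (acc < 5 <-> (acc > 1 <-> (4*cnt > (3/4)*c - 30 and c <= 6*cnt + 29)))))) and ((not (pos = c - 2)) -> (acc < 5 <-> (acc > 1 <-> (4*cnt > (3/4)*c - 30 and c <= 6*cnt + 29))))))
Answer: WP = (2*c >= pos - 5 -> (forall c_1. ((not (2*c_1 >= pos - 5)) and (pos = c_1 - 2 -> ((pos = c_1 - 2 -> ((pos = c_1 - 2 -> ((not (pos = c_1 - 2)) and (acc < 5 <-> (acc > 1 <-> (4*cnt > (3/4)*c_1 - 30 and c_1 <= 6*cnt + 29))))) and ((not (pos = c_1 - 2)) -> (acc < 5 <-> (acc > 1 <-> (4*cnt > (3/4)*c_1 - 30 and c_1 <= 6*cnt + 29)))))) and ((not (pos = c_1 - 2)) -> (acc < 5 <-> (acc > 1 <-> (4*cnt > (3/4)*c_1 - 30 and c_1 <= 6*cnt + 29)))))) and ((not (pos = c_1 - 2)) -> (acc < 5 <-> (acc > 1 <-> (4*cnt > (3/4)*c_1 - 30 and c_1 <= 6*cnt + 29))))))) and ((not (2*c >= pos - 5)) -> ((pos = c - 2 -> ((pos = c - 2 -> ((pos = c - 2 -> ((not (pos = c - 2)) and (acc < 5 <-> (acc > 1 <-> (4*cnt > (3/4)*c - 30 and c <= 6*cnt + 29))))) and ((not (pos = c - 2)) -> (acc < 5 <-> (acc > 1 <-> (4*cnt > (3/4)*c - 30 and c <= 6*cnt + 29)))))) and ((not (pos = c - 2)) -> (acc < 5 <-> (acc > 1 <-> (4*cnt > (3/4)*c - 30 and c <= 6*cnt + 29)))))) and ((not (pos = c - 2)) -> (acc < 5 <-> (acc > 1 <-> (4*cnt > (3/4)*c - 30 and c <= 6*cnt + 29))))))


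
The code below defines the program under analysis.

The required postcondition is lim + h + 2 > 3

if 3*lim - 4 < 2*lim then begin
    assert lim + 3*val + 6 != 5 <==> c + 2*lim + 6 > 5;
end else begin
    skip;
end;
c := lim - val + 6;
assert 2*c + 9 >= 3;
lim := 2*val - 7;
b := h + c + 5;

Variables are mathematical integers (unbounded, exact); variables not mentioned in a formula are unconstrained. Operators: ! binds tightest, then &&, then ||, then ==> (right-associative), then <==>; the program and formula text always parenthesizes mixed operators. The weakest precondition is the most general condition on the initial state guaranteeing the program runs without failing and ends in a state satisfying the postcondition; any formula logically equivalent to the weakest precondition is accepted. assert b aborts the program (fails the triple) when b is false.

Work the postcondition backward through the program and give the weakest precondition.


Working backward. After the program, the postcondition lim + h + 2 > 3 must hold; in canonical form it is h + lim > 1.
Before b := h + c + 5: h + lim > 1
Before lim := 2*val - 7: h + 2*val > 8
Before assert 2*c + 9 >= 3: 2*c >= -6 && h + 2*val > 8
Before c := lim - val + 6: 2*lim >= 2*val - 18 && h + 2*val > 8
Then branch requires (lim + 3*val != -1 <==> c + 2*lim > -1) && 2*lim >= 2*val - 18 && h + 2*val > 8; else branch requires 2*lim >= 2*val - 18 && h + 2*val > 8.
Before the if: (lim < 4 ==> ((lim + 3*val != -1 <==> c + 2*lim > -1) && 2*lim >= 2*val - 18 && h + 2*val > 8)) && ((!(lim < 4)) ==> (2*lim >= 2*val - 18 && h + 2*val > 8))
Answer: WP = (lim < 4 ==> ((lim + 3*val != -1 <==> c + 2*lim > -1) && 2*lim >= 2*val - 18 && h + 2*val > 8)) && ((!(lim < 4)) ==> (2*lim >= 2*val - 18 && h + 2*val > 8))


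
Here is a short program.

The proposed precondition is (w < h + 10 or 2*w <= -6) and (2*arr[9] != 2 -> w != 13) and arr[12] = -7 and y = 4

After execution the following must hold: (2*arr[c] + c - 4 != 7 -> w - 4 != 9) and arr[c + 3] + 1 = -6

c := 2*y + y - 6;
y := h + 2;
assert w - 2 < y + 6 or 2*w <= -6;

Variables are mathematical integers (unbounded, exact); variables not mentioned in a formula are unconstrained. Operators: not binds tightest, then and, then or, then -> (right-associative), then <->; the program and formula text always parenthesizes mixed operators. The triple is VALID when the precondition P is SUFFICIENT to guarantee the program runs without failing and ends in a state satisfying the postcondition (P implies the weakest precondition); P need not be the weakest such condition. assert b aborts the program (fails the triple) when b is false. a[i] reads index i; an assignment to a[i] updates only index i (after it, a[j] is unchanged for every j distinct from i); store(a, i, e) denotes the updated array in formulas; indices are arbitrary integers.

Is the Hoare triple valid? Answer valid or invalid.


Working backward. After the program, the postcondition (2*arr[c] + c - 4 != 7 -> w - 4 != 9) and arr[c + 3] + 1 = -6 must hold; in canonical form it is (2*arr[c] + c != 11 -> w != 13) and arr[c + 3] = -7.
Before assert w - 2 < y + 6 or 2*w <= -6: (w < y + 8 or 2*w <= -6) and (2*arr[c] + c != 11 -> w != 13) and arr[c + 3] = -7
Before y := h + 2: (w < h + 10 or 2*w <= -6) and (2*arr[c] + c != 11 -> w != 13) and arr[c + 3] = -7
Before c := 2*y + y - 6: (w < h + 10 or 2*w <= -6) and (2*arr[3*y - 6] + 3*y != 17 -> w != 13) and arr[3*y - 3] = -7
The weakest precondition is (w < h + 10 or 2*w <= -6) and (2*arr[3*y - 6] + 3*y != 17 -> w != 13) and arr[3*y - 3] = -7.
Check whether (w < h + 10 or 2*w <= -6) and (2*arr[9] != 2 -> w != 13) and arr[12] = -7 and y = 4 implies it.
Countermodel: at the initial state arr = {[6] = 2, [9] = 2, [12] = -7, elsewhere 2}, h = -9, w = 0, y = 4, the precondition holds but the weakest precondition fails.
Answer: invalid


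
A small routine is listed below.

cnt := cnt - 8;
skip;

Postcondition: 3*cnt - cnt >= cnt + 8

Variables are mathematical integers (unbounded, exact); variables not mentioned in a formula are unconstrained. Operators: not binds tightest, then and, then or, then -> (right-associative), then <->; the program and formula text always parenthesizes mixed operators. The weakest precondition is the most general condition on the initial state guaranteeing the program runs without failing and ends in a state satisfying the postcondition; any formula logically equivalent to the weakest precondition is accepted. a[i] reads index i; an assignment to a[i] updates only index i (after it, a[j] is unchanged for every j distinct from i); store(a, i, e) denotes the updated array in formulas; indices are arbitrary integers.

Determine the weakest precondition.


Working backward. After the program, the postcondition 3*cnt - cnt >= cnt + 8 must hold; in canonical form it is cnt >= 8.
Before skip: cnt >= 8
Before cnt := cnt - 8: cnt >= 16
Answer: WP = cnt >= 16


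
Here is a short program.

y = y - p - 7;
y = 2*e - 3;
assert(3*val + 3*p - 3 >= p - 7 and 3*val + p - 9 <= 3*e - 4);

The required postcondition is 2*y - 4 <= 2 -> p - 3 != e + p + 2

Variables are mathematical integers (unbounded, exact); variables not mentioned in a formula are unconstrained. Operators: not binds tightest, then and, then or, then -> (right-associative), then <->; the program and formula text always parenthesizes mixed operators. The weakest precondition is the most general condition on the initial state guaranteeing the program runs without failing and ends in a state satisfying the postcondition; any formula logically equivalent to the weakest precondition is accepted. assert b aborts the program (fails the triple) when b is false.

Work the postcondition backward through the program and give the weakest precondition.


Working backward. After the program, the postcondition 2*y - 4 <= 2 -> p - 3 != e + p + 2 must hold; in canonical form it is 2*y <= 6 -> e != -5.
Before assert 3*val + 3*p - 3 >= p - 7 and 3*val + p - 9 <= 3*e - 4: 2*p + 3*val >= -4 and p + 3*val <= 3*e + 5 and (2*y <= 6 -> e != -5)
Before y := 2*e - 3: 2*p + 3*val >= -4 and p + 3*val <= 3*e + 5 and (4*e <= 12 -> e != -5)
Before y := y - p - 7: 2*p + 3*val >= -4 and p + 3*val <= 3*e + 5 and (4*e <= 12 -> e != -5)
Answer: WP = 2*p + 3*val >= -4 and p + 3*val <= 3*e + 5 and (4*e <= 12 -> e != -5)


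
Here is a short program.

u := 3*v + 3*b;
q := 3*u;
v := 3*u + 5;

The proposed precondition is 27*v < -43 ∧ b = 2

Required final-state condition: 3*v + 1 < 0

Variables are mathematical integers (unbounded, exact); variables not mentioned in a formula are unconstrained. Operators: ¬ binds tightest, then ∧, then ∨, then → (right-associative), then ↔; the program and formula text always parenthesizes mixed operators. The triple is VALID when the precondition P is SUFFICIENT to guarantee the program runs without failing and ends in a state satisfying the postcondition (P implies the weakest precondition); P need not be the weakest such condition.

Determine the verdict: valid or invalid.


Working backward. After the program, the postcondition 3*v + 1 < 0 must hold; in canonical form it is 3*v < -1.
Before v := 3*u + 5: 9*u < -16
Before q := 3*u: 9*u < -16
Before u := 3*v + 3*b: 27*b + 27*v < -16
The weakest precondition is 27*b + 27*v < -16.
Check whether 27*v < -43 ∧ b = 2 implies it.
Countermodel: at the initial state b = 2, v = -2, the precondition holds but the weakest precondition fails.
Answer: invalid


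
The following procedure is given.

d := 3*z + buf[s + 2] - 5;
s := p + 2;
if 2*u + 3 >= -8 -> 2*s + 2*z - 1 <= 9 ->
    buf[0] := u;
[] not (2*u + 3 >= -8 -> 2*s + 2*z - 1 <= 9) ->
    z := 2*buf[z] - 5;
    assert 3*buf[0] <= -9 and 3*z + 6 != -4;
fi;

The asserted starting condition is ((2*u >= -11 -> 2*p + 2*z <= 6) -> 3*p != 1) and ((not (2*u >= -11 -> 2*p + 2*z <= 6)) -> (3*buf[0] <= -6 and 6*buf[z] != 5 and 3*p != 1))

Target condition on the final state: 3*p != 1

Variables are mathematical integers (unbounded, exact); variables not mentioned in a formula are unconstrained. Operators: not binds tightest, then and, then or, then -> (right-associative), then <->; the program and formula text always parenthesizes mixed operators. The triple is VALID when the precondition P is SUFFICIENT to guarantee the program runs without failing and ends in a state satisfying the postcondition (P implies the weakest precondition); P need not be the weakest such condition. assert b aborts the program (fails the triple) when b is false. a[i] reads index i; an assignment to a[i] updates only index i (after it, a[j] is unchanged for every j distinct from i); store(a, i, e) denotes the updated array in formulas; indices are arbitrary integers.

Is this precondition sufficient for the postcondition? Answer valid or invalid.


Working backward. After the program, 3*p != 1 must hold.
Then branch requires 3*p != 1; else branch requires 3*buf[0] <= -9 and 6*buf[z] != 5 and 3*p != 1.
Before the if: ((2*u >= -11 -> 2*s + 2*z <= 10) -> 3*p != 1) and ((not (2*u >= -11 -> 2*s + 2*z <= 10)) -> (3*buf[0] <= -9 and 6*buf[z] != 5 and 3*p != 1))
Before s := p + 2: ((2*u >= -11 -> 2*p + 2*z <= 6) -> 3*p != 1) and ((not (2*u >= -11 -> 2*p + 2*z <= 6)) -> (3*buf[0] <= -9 and 6*buf[z] != 5 and 3*p != 1))
Before d := 3*z + buf[s + 2] - 5: ((2*u >= -11 -> 2*p + 2*z <= 6) -> 3*p != 1) and ((not (2*u >= -11 -> 2*p + 2*z <= 6)) -> (3*buf[0] <= -9 and 6*buf[z] != 5 and 3*p != 1))
The weakest precondition is ((2*u >= -11 -> 2*p + 2*z <= 6) -> 3*p != 1) and ((not (2*u >= -11 -> 2*p + 2*z <= 6)) -> (3*buf[0] <= -9 and 6*buf[z] != 5 and 3*p != 1)).
Check whether ((2*u >= -11 -> 2*p + 2*z <= 6) -> 3*p != 1) and ((not (2*u >= -11 -> 2*p + 2*z <= 6)) -> (3*buf[0] <= -6 and 6*buf[z] != 5 and 3*p != 1)) implies it.
Countermodel: at the initial state buf = {[0] = -2, elsewhere -2}, p = 4, u = -5, z = 0, the precondition holds but the weakest precondition fails.
Answer: invalid


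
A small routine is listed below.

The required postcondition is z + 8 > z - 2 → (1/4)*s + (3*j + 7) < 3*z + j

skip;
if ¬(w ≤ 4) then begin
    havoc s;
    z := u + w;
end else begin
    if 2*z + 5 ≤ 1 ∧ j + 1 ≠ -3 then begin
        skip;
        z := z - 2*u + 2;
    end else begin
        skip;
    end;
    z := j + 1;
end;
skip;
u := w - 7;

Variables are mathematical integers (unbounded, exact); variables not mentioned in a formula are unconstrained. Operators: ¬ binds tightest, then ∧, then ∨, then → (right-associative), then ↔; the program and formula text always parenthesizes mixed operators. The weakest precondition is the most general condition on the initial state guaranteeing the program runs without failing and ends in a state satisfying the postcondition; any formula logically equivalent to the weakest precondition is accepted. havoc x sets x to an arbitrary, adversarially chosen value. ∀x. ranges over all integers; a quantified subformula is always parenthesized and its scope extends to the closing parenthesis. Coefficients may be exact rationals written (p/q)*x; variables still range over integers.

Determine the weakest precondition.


Working backward. After the program, the postcondition z + 8 > z - 2 → (1/4)*s + (3*j + 7) < 3*z + j must hold; in canonical form it is 2*j + (1/4)*s < 3*z - 7.
Before u := w - 7: 2*j + (1/4)*s < 3*z - 7
Before skip: 2*j + (1/4)*s < 3*z - 7
Then branch requires ∀s_1. 2*j + (1/4)*s_1 < 3*u + 3*w - 7; else branch requires ((2*z ≤ -4 ∧ j ≠ -4) → (1/4)*s < j - 4) ∧ ((¬(2*z ≤ -4 ∧ j ≠ -4)) → (1/4)*s < j - 4).
Before the if: ((¬(w ≤ 4)) → (∀s_1. 2*j + (1/4)*s_1 < 3*u + 3*w - 7)) ∧ (w ≤ 4 → (((2*z ≤ -4 ∧ j ≠ -4) → (1/4)*s < j - 4) ∧ ((¬(2*z ≤ -4 ∧ j ≠ -4)) → (1/4)*s < j - 4)))
Before skip: ((¬(w ≤ 4)) → (∀s_1. 2*j + (1/4)*s_1 < 3*u + 3*w - 7)) ∧ (w ≤ 4 → (((2*z ≤ -4 ∧ j ≠ -4) → (1/4)*s < j - 4) ∧ ((¬(2*z ≤ -4 ∧ j ≠ -4)) → (1/4)*s < j - 4)))
Answer: WP = ((¬(w ≤ 4)) → (∀s_1. 2*j + (1/4)*s_1 < 3*u + 3*w - 7)) ∧ (w ≤ 4 → (((2*z ≤ -4 ∧ j ≠ -4) → (1/4)*s < j - 4) ∧ ((¬(2*z ≤ -4 ∧ j ≠ -4)) → (1/4)*s < j - 4)))


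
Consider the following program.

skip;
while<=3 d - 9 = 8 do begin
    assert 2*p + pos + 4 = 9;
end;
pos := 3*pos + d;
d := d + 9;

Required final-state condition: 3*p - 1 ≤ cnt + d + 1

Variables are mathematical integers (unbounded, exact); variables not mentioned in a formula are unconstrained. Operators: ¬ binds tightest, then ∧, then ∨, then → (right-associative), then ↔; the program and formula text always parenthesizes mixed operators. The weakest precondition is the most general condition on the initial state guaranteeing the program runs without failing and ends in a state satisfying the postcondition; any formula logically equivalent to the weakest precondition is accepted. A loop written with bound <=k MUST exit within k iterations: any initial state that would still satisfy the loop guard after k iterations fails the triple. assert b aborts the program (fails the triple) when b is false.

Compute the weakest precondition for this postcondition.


Working backward. After the program, the postcondition 3*p - 1 ≤ cnt + d + 1 must hold; in canonical form it is 3*p ≤ cnt + d + 2.
Before d := d + 9: 3*p ≤ cnt + d + 11
Before pos := 3*pos + d: 3*p ≤ cnt + d + 11
Before the loop (bound <=3), unroll the exhaustion recursion (WP_0 = exit-now case; WP_j = one more guarded iteration, up to j = 3):
  WP_0: (¬(d = 17)) ∧ 3*p ≤ cnt + d + 11
  WP_1: (d = 17 → (2*p + pos = 5 ∧ (¬(d = 17)) ∧ 3*p ≤ cnt + d + 11)) ∧ ((¬(d = 17)) → 3*p ≤ cnt + d + 11)
  WP_2: (d = 17 → (2*p + pos = 5 ∧ (d = 17 → (2*p + pos = 5 ∧ (¬(d = 17)) ∧ 3*p ≤ cnt + d + 11)) ∧ ((¬(d = 17)) → 3*p ≤ cnt + d + 11))) ∧ ((¬(d = 17)) → 3*p ≤ cnt + d + 11)
  WP_3: (d = 17 → (2*p + pos = 5 ∧ (d = 17 → (2*p + pos = 5 ∧ (d = 17 → (2*p + pos = 5 ∧ (¬(d = 17)) ∧ 3*p ≤ cnt + d + 11)) ∧ ((¬(d = 17)) → 3*p ≤ cnt + d + 11))) ∧ ((¬(d = 17)) → 3*p ≤ cnt + d + 11))) ∧ ((¬(d = 17)) → 3*p ≤ cnt + d + 11)
So before the loop: (d = 17 → (2*p + pos = 5 ∧ (d = 17 → (2*p + pos = 5 ∧ (d = 17 → (2*p + pos = 5 ∧ (¬(d = 17)) ∧ 3*p ≤ cnt + d + 11)) ∧ ((¬(d = 17)) → 3*p ≤ cnt + d + 11))) ∧ ((¬(d = 17)) → 3*p ≤ cnt + d + 11))) ∧ ((¬(d = 17)) → 3*p ≤ cnt + d + 11)
Before skip: (d = 17 → (2*p + pos = 5 ∧ (d = 17 → (2*p + pos = 5 ∧ (d = 17 → (2*p + pos = 5 ∧ (¬(d = 17)) ∧ 3*p ≤ cnt + d + 11)) ∧ ((¬(d = 17)) → 3*p ≤ cnt + d + 11))) ∧ ((¬(d = 17)) → 3*p ≤ cnt + d + 11))) ∧ ((¬(d = 17)) → 3*p ≤ cnt + d + 11)
Answer: WP = (d = 17 → (2*p + pos = 5 ∧ (d = 17 → (2*p + pos = 5 ∧ (d = 17 → (2*p + pos = 5 ∧ (¬(d = 17)) ∧ 3*p ≤ cnt + d + 11)) ∧ ((¬(d = 17)) → 3*p ≤ cnt + d + 11))) ∧ ((¬(d = 17)) → 3*p ≤ cnt + d + 11))) ∧ ((¬(d = 17)) → 3*p ≤ cnt + d + 11)


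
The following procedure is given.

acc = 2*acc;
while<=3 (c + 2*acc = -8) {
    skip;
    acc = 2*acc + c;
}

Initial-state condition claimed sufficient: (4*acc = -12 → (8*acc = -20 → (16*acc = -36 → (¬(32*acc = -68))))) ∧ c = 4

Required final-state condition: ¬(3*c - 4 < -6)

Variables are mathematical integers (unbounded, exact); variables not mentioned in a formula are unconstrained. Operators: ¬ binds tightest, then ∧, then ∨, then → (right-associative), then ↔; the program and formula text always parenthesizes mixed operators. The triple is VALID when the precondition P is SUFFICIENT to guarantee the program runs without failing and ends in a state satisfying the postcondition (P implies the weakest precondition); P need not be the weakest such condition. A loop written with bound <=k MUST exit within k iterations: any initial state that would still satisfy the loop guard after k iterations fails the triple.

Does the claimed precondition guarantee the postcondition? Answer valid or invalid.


Working backward. After the program, the postcondition ¬(3*c - 4 < -6) must hold; in canonical form it is ¬(3*c < -2).
Before the loop (bound <=3), unroll the exhaustion recursion (WP_0 = exit-now case; WP_j = one more guarded iteration, up to j = 3):
  WP_0: (¬(2*acc + c = -8)) ∧ (¬(3*c < -2))
  WP_1: (2*acc + c = -8 → ((¬(4*acc + 3*c = -8)) ∧ (¬(3*c < -2)))) ∧ ((¬(2*acc + c = -8)) → (¬(3*c < -2)))
  WP_2: (2*acc + c = -8 → ((4*acc + 3*c = -8 → ((¬(8*acc + 7*c = -8)) ∧ (¬(3*c < -2)))) ∧ ((¬(4*acc + 3*c = -8)) → (¬(3*c < -2))))) ∧ ((¬(2*acc + c = -8)) → (¬(3*c < -2)))
  WP_3: (2*acc + c = -8 → ((4*acc + 3*c = -8 → ((8*acc + 7*c = -8 → ((¬(16*acc + 15*c = -8)) ∧ (¬(3*c < -2)))) ∧ ((¬(8*acc + 7*c = -8)) → (¬(3*c < -2))))) ∧ ((¬(4*acc + 3*c = -8)) → (¬(3*c < -2))))) ∧ ((¬(2*acc + c = -8)) → (¬(3*c < -2)))
So before the loop: (2*acc + c = -8 → ((4*acc + 3*c = -8 → ((8*acc + 7*c = -8 → ((¬(16*acc + 15*c = -8)) ∧ (¬(3*c < -2)))) ∧ ((¬(8*acc + 7*c = -8)) → (¬(3*c < -2))))) ∧ ((¬(4*acc + 3*c = -8)) → (¬(3*c < -2))))) ∧ ((¬(2*acc + c = -8)) → (¬(3*c < -2)))
Before acc := 2*acc: (4*acc + c = -8 → ((8*acc + 3*c = -8 → ((16*acc + 7*c = -8 → ((¬(32*acc + 15*c = -8)) ∧ (¬(3*c < -2)))) ∧ ((¬(16*acc + 7*c = -8)) → (¬(3*c < -2))))) ∧ ((¬(8*acc + 3*c = -8)) → (¬(3*c < -2))))) ∧ ((¬(4*acc + c = -8)) → (¬(3*c < -2)))
The weakest precondition is (4*acc + c = -8 → ((8*acc + 3*c = -8 → ((16*acc + 7*c = -8 → ((¬(32*acc + 15*c = -8)) ∧ (¬(3*c < -2)))) ∧ ((¬(16*acc + 7*c = -8)) → (¬(3*c < -2))))) ∧ ((¬(8*acc + 3*c = -8)) → (¬(3*c < -2))))) ∧ ((¬(4*acc + c = -8)) → (¬(3*c < -2))).
Check whether (4*acc = -12 → (8*acc = -20 → (16*acc = -36 → (¬(32*acc = -68))))) ∧ c = 4 implies it.
Every state satisfying the precondition satisfies the weakest precondition: the implication holds.
Answer: valid
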